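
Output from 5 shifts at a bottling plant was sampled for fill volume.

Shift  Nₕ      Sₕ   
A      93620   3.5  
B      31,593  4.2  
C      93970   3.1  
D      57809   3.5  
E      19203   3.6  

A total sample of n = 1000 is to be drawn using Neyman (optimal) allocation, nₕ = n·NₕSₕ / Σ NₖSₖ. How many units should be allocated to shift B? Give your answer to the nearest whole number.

Σ NₕSₕ = 93620·3.5 + 31593·4.2 + 93970·3.1 + 57809·3.5 + 19203·3.6 = 1023129.9.
Share for B: 132690.6/1023129.9 = 0.12969.
n_B = 1000 × 0.12969 = 129.691... → 130.

130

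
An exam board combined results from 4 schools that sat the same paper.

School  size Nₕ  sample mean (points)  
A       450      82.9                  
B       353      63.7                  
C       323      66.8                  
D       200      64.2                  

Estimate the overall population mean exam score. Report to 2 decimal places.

71.05

N = 1326; weights Wₕ = Nₕ/N = (0.3394, 0.2662, 0.2436, 0.1508).
x̄_st = Σ Wₕ·x̄ₕ = 0.3394·82.9 + 0.2662·63.7 + 0.2436·66.8 + 0.1508·64.2 ≈ 71.0464...
→ 71.05.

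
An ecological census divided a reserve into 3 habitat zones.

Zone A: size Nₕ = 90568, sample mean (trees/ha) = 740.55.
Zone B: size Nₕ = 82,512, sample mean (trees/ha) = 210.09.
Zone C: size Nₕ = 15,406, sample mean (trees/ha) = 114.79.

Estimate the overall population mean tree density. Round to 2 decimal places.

457.19

N = 90568 + 82512 + 15406 = 188486.
Weight each subgroup mean by Nₕ/N and sum.
Σ Nₕx̄ₕ = 90568·740.55 + 82512·210.09 + 15406·114.79 = 67070132.4 + 17334946.08 + 1768454.74 = 86173533.22.
Divide by N: 86173533.22 / 188486 = 457.1880... → 457.19.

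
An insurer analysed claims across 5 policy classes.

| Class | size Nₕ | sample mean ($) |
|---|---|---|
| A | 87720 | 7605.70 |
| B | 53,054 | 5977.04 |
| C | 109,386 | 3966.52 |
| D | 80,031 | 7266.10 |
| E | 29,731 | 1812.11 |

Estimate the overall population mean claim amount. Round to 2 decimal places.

5705.54

N = 359922; weights Wₕ = Nₕ/N = (0.2437, 0.1474, 0.3039, 0.2224, 0.0826).
x̄_st = Σ Wₕ·x̄ₕ = 0.2437·7605.70 + 0.1474·5977.04 + 0.3039·3966.52 + 0.2224·7266.10 + 0.0826·1812.11 ≈ 5705.5382...
→ 5705.54.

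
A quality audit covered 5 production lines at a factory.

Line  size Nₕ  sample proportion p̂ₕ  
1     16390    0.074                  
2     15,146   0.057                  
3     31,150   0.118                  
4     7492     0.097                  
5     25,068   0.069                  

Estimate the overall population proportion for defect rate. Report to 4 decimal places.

0.0862

N = 16390 + 15146 + 31150 + 7492 + 25068 = 95246.
Overall proportion = Σ (Nₕ/N)·p̂ₕ.
Σ Nₕp̂ₕ = 1212.86 + 863.322 + 3675.7 + 726.724 + 1729.692 = 8208.298.
8208.298 / 95246 = 0.086180... → 0.0862.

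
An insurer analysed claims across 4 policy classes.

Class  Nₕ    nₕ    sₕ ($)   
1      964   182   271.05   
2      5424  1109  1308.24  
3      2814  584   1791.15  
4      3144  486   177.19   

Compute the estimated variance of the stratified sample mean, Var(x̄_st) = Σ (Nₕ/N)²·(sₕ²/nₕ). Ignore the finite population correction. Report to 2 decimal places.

N = 12346; Wₕ = Nₕ/N.
class 1: (964/12346)²·271.05²/182 = 2.46110
class 2: (5424/12346)²·1308.24²/1109 = 297.87230
class 3: (2814/12346)²·1791.15²/584 = 285.39523
class 4: (3144/12346)²·177.19²/486 = 4.18943
Sum = 589.91805 → 589.92.

589.92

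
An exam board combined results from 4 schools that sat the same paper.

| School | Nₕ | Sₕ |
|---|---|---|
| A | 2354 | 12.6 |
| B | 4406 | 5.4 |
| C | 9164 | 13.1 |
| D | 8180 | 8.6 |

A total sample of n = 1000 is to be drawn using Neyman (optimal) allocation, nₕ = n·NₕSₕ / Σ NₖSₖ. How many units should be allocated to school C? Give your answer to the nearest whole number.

Σ NₕSₕ = 2354·12.6 + 4406·5.4 + 9164·13.1 + 8180·8.6 = 243849.2.
Share for C: 120048.4/243849.2 = 0.49231.
n_C = 1000 × 0.49231 = 492.306... → 492.

492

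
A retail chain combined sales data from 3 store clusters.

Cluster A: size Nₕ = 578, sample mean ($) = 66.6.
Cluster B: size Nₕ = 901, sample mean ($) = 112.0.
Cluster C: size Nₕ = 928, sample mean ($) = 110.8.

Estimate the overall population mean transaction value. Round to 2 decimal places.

N = 2407; weights Wₕ = Nₕ/N = (0.2401, 0.3743, 0.3855).
x̄_st = Σ Wₕ·x̄ₕ = 0.2401·66.6 + 0.3743·112.0 + 0.3855·110.8 ≈ 100.6353...
→ 100.64.

100.64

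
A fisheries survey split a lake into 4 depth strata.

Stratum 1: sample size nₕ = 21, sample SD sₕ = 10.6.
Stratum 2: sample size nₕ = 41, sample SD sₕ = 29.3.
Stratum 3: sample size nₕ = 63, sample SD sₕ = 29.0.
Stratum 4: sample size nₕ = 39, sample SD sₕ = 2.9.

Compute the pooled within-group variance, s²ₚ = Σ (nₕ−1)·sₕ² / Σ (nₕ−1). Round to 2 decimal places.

556.55

1: (21−1)·10.6² = 20·112.36 = 2247.2
2: (41−1)·29.3² = 40·858.49 = 34339.6
3: (63−1)·29.0² = 62·841 = 52142
4: (39−1)·2.9² = 38·8.41 = 319.58
Numerator = 89048.38; denominator = Σ(nₕ−1) = 160.
s²ₚ = 89048.38/160 = 556.5524... → 556.55.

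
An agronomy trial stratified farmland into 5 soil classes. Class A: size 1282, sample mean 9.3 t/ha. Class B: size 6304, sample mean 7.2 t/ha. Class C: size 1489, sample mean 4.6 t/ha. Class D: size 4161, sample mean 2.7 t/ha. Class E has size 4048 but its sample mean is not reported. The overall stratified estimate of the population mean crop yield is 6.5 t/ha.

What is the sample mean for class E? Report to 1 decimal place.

N = 1282 + 6304 + 1489 + 4161 + 4048 = 17284.
Overall total = μ·N = 6.5·17284 = 112346.
Subtract the known strata: 1282·9.3 + 6304·7.2 + 1489·4.6 + 4161·2.7 = 75395.5.
Remaining total for class E: 112346 − 75395.5 = 36950.5.
Divide by its size: 36950.5 / 4048 = 9.128... → 9.1.

9.1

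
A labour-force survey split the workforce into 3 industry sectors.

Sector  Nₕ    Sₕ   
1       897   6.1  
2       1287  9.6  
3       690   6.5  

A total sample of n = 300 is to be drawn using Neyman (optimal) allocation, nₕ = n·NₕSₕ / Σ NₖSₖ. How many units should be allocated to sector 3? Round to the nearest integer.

Σ NₕSₕ = 897·6.1 + 1287·9.6 + 690·6.5 = 22311.9.
Share for 3: 4485/22311.9 = 0.20101.
n_3 = 300 × 0.20101 = 60.304... → 60.

60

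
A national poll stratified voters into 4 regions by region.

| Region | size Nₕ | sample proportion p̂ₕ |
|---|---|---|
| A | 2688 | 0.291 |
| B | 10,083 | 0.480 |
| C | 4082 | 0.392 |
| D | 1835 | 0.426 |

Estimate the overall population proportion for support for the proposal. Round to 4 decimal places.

0.4283

Wₕ = Nₕ/N with N = 18688: 0.1438, 0.5395, 0.2184, 0.0982.
p̂_st = 0.1438·0.291 + 0.5395·0.480 + 0.2184·0.392 + 0.0982·0.426 ≈ 0.428291... → 0.4283.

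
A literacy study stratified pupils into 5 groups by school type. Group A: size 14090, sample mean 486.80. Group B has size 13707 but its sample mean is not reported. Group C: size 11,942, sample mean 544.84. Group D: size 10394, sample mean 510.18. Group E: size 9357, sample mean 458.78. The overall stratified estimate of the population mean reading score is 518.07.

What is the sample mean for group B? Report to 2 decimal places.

Σ Nₕx̄ₕ = N·μ, so 13707·x̄_B = 59490·518.07 − (14090·486.80 + 11942·544.84 + 10394·510.18 + 9357·458.78).
= 30819984.3 − 22961106.66 = 7858877.64.
x̄_B = 7858877.64 / 13707 = 573.3478... → 573.35.

573.35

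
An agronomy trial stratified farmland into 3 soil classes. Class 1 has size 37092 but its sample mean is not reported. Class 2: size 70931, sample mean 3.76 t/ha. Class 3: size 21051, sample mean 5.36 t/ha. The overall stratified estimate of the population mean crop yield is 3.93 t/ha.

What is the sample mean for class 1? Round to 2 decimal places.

3.44

N = 37092 + 70931 + 21051 = 129074.
Overall total = μ·N = 3.93·129074 = 507260.82.
Subtract the known strata: 70931·3.76 + 21051·5.36 = 379533.92.
Remaining total for class 1: 507260.82 − 379533.92 = 127726.9.
Divide by its size: 127726.9 / 37092 = 3.4435... → 3.44.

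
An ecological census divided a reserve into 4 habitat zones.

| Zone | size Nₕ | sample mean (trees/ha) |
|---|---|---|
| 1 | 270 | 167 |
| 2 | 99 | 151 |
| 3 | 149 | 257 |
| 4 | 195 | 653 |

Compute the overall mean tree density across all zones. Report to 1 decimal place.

N = 270 + 99 + 149 + 195 = 713.
Overall mean = Σ (Nₕ/N)·x̄ₕ — weight by population share, not a simple average.
Σ Nₕx̄ₕ = 270·167 + 99·151 + 149·257 + 195·653 = 45090 + 14949 + 38293 + 127335 = 225667.
Divide by N: 225667 / 713 = 316.504... → 316.5.

316.5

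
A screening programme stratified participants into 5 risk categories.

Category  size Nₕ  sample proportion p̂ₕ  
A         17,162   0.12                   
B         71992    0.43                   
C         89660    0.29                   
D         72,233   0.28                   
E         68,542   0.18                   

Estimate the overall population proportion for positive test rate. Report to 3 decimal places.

N = 17162 + 71992 + 89660 + 72233 + 68542 = 319589.
Overall proportion = Σ (Nₕ/N)·p̂ₕ.
Σ Nₕp̂ₕ = 2059.44 + 30956.56 + 26001.4 + 20225.24 + 12337.56 = 91580.2.
91580.2 / 319589 = 0.28656... → 0.287.

0.287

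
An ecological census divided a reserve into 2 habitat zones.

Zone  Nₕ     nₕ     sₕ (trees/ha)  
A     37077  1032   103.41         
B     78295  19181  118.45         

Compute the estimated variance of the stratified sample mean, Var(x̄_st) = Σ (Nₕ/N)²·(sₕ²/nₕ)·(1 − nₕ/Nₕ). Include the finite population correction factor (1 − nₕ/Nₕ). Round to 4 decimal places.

1.2947

N = 115372; Wₕ = Nₕ/N.
zone A: (37077/115372)²·103.41²/1032·(1 − 1032/37077) = 1.0403852
zone B: (78295/115372)²·118.45²/19181·(1 − 19181/78295) = 0.2543445
Sum = 1.2947297 → 1.2947.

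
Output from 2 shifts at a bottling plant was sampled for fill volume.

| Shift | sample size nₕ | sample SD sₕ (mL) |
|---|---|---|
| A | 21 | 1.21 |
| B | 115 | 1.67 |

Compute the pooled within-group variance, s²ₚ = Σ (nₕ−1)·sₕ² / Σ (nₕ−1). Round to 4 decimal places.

2.5912

Degrees of freedom: 20 + 114 = 134.
Σ(nₕ−1)sₕ² = 20·1.4641 + 114·2.7889 = 347.2166.
s²ₚ = 347.2166 / 134 = 2.591169... → 2.5912.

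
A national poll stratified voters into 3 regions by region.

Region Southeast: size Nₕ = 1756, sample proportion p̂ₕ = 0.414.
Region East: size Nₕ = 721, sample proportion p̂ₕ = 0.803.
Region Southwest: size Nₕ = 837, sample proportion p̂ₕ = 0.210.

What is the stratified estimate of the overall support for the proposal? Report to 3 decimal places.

0.447

N = 1756 + 721 + 837 = 3314.
Overall proportion = Σ (Nₕ/N)·p̂ₕ.
Σ Nₕp̂ₕ = 726.984 + 578.963 + 175.77 = 1481.717.
1481.717 / 3314 = 0.44711... → 0.447.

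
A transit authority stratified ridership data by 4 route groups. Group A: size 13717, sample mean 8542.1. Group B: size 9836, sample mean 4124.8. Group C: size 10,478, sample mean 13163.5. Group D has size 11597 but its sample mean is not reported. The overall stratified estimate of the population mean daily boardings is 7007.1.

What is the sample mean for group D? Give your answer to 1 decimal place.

2073.8

N = 13717 + 9836 + 10478 + 11597 = 45628.
Overall total = μ·N = 7007.1·45628 = 319719958.8.
Subtract the known strata: 13717·8542.1 + 9836·4124.8 + 10478·13163.5 = 295670671.5.
Remaining total for group D: 319719958.8 − 295670671.5 = 24049287.3.
Divide by its size: 24049287.3 / 11597 = 2073.751... → 2073.8.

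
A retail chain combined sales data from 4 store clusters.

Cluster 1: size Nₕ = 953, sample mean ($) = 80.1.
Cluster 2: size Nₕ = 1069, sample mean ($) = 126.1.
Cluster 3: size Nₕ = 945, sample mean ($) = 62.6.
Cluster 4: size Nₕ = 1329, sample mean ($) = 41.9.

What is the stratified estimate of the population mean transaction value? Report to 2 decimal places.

75.88

N = 953 + 1069 + 945 + 1329 = 4296.
Overall mean = Σ (Nₕ/N)·x̄ₕ — weight by population share, not a simple average.
Σ Nₕx̄ₕ = 953·80.1 + 1069·126.1 + 945·62.6 + 1329·41.9 = 76335.3 + 134800.9 + 59157 + 55685.1 = 325978.3.
Divide by N: 325978.3 / 4296 = 75.8795... → 75.88.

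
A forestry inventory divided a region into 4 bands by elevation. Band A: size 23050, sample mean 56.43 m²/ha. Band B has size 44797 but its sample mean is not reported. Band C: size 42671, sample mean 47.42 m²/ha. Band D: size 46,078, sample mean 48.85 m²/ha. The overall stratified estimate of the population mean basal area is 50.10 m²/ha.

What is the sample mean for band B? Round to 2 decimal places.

Σ Nₕx̄ₕ = N·μ, so 44797·x̄_B = 156596·50.10 − (23050·56.43 + 42671·47.42 + 46078·48.85).
= 7845459.6 − 5575080.62 = 2270378.98.
x̄_B = 2270378.98 / 44797 = 50.6815... → 50.68.

50.68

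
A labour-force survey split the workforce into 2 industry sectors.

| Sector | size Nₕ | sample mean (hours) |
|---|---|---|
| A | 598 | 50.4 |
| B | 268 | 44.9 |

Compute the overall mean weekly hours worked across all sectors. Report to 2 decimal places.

48.70

N = 866; weights Wₕ = Nₕ/N = (0.6905, 0.3095).
x̄_st = Σ Wₕ·x̄ₕ = 0.6905·50.4 + 0.3095·44.9 ≈ 48.6979...
→ 48.70.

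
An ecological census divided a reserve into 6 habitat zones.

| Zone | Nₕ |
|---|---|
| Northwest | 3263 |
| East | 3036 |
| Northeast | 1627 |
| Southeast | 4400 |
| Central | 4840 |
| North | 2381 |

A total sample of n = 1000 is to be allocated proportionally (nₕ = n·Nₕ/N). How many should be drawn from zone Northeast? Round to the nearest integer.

N = 3263 + 3036 + 1627 + 4400 + 4840 + 2381 = 19547.
n_Northeast = 1000·1627/19547 = 83.235... → 83.

83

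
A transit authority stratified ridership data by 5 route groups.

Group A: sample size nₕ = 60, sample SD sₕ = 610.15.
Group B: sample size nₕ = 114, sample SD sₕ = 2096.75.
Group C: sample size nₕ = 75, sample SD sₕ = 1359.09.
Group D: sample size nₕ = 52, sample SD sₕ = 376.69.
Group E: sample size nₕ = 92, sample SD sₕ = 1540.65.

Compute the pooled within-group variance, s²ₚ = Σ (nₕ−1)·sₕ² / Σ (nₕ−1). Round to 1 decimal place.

2264626.9

Degrees of freedom: 59 + 113 + 74 + 51 + 91 = 388.
Σ(nₕ−1)sₕ² = 59·372283.0225 + 113·4396360.5625 + 74·1847125.6281 + 51·141895.3561 + 91·2373602.4225 = 878675221.978.
s²ₚ = 878675221.978 / 388 = 2264626.861... → 2264626.9.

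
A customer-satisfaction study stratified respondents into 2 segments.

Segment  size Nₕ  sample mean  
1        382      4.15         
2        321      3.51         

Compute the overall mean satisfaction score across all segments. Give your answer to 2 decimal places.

3.86

x̄_st = (Σ Nₕx̄ₕ) / (Σ Nₕ) = (382·4.15 + 321·3.51) / 703
= 2712.01 / 703 = 3.8578... → 3.86.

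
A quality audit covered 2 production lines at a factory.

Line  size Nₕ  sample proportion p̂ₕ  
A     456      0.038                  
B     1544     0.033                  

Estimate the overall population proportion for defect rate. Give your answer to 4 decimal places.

Wₕ = Nₕ/N with N = 2000: 0.2280, 0.7720.
p̂_st = 0.2280·0.038 + 0.7720·0.033 ≈ 0.03414 → 0.0341.

0.0341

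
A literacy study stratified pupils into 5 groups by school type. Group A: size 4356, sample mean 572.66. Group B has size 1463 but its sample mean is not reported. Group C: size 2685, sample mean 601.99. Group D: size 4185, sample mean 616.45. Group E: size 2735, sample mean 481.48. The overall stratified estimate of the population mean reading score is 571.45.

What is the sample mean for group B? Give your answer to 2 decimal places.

N = 4356 + 1463 + 2685 + 4185 + 2735 = 15424.
Overall total = μ·N = 571.45·15424 = 8814044.8.
Subtract the known strata: 4356·572.66 + 2685·601.99 + 4185·616.45 + 2735·481.48 = 8007541.16.
Remaining total for group B: 8814044.8 − 8007541.16 = 806503.64.
Divide by its size: 806503.64 / 1463 = 551.2670... → 551.27.

551.27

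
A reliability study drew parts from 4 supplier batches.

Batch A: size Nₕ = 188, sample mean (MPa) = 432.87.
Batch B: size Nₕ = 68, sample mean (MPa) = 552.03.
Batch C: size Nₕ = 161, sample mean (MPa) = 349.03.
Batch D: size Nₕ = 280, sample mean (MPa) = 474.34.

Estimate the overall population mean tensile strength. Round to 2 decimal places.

N = 697; weights Wₕ = Nₕ/N = (0.2697, 0.0976, 0.2310, 0.4017).
x̄_st = Σ Wₕ·x̄ₕ = 0.2697·432.87 + 0.0976·552.03 + 0.2310·349.03 + 0.4017·474.34 ≈ 441.7886...
→ 441.79.

441.79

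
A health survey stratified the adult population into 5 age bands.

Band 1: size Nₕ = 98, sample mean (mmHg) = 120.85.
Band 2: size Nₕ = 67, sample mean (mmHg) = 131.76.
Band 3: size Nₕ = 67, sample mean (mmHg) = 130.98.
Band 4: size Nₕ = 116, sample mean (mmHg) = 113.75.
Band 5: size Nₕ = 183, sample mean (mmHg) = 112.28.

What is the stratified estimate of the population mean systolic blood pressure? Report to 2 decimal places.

119.00

N = 98 + 67 + 67 + 116 + 183 = 531.
The stratified mean weights each stratum mean by its population share Nₕ/N.
Σ Nₕx̄ₕ = 98·120.85 + 67·131.76 + 67·130.98 + 116·113.75 + 183·112.28 = 11843.3 + 8827.92 + 8775.66 + 13195 + 20547.24 = 63189.12.
Divide by N: 63189.12 / 531 = 119.0002... → 119.00.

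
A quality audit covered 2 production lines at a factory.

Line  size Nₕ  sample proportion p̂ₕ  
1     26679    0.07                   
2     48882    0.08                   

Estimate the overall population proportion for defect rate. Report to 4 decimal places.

Wₕ = Nₕ/N with N = 75561: 0.3531, 0.6469.
p̂_st = 0.3531·0.07 + 0.6469·0.08 ≈ 0.076469... → 0.0765.

0.0765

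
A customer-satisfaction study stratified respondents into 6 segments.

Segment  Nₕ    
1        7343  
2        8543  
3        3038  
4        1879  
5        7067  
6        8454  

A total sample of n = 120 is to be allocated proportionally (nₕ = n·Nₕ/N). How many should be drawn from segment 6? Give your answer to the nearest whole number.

N = 7343 + 8543 + 3038 + 1879 + 7067 + 8454 = 36324.
n_6 = 120·8454/36324 = 27.929... → 28.

28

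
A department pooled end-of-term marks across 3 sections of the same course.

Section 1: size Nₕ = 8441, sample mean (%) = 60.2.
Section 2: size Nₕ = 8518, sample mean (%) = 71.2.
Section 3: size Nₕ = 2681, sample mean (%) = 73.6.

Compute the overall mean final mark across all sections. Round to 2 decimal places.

N = 8441 + 8518 + 2681 = 19640.
Overall mean = Σ (Nₕ/N)·x̄ₕ — weight by population share, not a simple average.
Σ Nₕx̄ₕ = 8441·60.2 + 8518·71.2 + 2681·73.6 = 508148.2 + 606481.6 + 197321.6 = 1311951.4.
Divide by N: 1311951.4 / 19640 = 66.8000... → 66.80.

66.80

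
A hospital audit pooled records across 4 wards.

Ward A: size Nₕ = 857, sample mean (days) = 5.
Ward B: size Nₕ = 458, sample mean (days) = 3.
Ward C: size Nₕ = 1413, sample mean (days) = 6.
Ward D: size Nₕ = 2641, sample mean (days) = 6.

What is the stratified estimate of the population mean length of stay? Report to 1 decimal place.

N = 5369; weights Wₕ = Nₕ/N = (0.1596, 0.0853, 0.2632, 0.4919).
x̄_st = Σ Wₕ·x̄ₕ = 0.1596·5 + 0.0853·3 + 0.2632·6 + 0.4919·6 ≈ 5.584...
→ 5.6.

5.6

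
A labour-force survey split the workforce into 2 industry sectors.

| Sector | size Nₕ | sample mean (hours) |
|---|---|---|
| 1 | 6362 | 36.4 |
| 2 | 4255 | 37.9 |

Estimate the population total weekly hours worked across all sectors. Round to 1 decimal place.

Population total = Σ Nₕ·x̄ₕ (each stratum's size times its mean).
6362·36.4 + 4255·37.9 = 231576.8 + 161264.5 = 392841.3.

392841.3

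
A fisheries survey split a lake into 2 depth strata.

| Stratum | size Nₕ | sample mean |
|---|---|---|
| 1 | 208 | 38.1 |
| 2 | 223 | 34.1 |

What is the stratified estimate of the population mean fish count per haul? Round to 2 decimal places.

36.03

x̄_st = (Σ Nₕx̄ₕ) / (Σ Nₕ) = (208·38.1 + 223·34.1) / 431
= 15529.1 / 431 = 36.0304... → 36.03.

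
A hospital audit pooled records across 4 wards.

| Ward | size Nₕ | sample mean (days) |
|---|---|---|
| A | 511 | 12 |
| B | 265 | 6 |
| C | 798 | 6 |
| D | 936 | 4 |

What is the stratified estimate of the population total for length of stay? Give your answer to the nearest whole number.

16254

A: 511·12 = 6132
B: 265·6 = 1590
C: 798·6 = 4788
D: 936·4 = 3744
τ̂ = Σ Nₕx̄ₕ = 16254.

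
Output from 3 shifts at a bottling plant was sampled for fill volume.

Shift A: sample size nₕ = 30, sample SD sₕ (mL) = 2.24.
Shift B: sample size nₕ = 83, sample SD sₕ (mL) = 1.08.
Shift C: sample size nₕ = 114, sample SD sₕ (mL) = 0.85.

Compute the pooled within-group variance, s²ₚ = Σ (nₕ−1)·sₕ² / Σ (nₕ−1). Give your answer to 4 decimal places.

1.4411

Degrees of freedom: 29 + 82 + 113 = 224.
Σ(nₕ−1)sₕ² = 29·5.0176 + 82·1.1664 + 113·0.7225 = 322.7977.
s²ₚ = 322.7977 / 224 = 1.441061... → 1.4411.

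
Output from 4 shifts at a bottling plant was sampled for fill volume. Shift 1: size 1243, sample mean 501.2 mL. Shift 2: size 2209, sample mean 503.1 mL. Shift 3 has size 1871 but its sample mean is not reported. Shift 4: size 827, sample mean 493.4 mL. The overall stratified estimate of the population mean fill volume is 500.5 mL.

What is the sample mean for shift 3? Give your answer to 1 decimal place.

Σ Nₕx̄ₕ = N·μ, so 1871·x̄_3 = 6150·500.5 − (1243·501.2 + 2209·503.1 + 827·493.4).
= 3078075 − 2142381.3 = 935693.7.
x̄_3 = 935693.7 / 1871 = 500.104... → 500.1.

500.1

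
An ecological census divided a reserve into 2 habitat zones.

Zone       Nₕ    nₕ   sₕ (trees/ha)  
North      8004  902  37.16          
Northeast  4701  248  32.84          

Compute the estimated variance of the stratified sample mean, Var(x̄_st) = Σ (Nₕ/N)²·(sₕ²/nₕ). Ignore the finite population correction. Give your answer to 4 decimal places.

1.2030

N = 12705; Wₕ = Nₕ/N.
zone North: (8004/12705)²·37.16²/902 = 0.6075887
zone Northeast: (4701/12705)²·32.84²/248 = 0.5953684
Sum = 1.2029571 → 1.2030.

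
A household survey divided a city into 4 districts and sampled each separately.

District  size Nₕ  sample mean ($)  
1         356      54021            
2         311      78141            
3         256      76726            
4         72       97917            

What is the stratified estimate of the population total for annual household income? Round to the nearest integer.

Estimate total by summing Nₕ·x̄ₕ over strata.
356·54021 + 311·78141 + 256·76726 + 72·97917 = 19231476 + 24301851 + 19641856 + 7050024 = 70225207.

70225207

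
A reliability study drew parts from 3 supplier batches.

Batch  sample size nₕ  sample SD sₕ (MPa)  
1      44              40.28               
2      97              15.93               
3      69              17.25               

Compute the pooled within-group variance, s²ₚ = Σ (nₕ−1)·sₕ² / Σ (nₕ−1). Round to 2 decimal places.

552.47

Degrees of freedom: 43 + 96 + 68 = 207.
Σ(nₕ−1)sₕ² = 43·1622.4784 + 96·253.7649 + 68·297.5625 = 114362.2516.
s²ₚ = 114362.2516 / 207 = 552.4746... → 552.47.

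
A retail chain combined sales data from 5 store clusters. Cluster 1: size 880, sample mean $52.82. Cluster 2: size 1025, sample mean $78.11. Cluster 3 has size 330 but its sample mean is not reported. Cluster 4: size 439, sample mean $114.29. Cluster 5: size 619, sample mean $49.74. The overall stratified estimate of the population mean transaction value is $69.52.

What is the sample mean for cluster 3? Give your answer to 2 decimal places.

64.92

N = 880 + 1025 + 330 + 439 + 619 = 3293.
Overall total = μ·N = 69.52·3293 = 228929.36.
Subtract the known strata: 880·52.82 + 1025·78.11 + 439·114.29 + 619·49.74 = 207506.72.
Remaining total for cluster 3: 228929.36 − 207506.72 = 21422.64.
Divide by its size: 21422.64 / 330 = 64.9171... → 64.92.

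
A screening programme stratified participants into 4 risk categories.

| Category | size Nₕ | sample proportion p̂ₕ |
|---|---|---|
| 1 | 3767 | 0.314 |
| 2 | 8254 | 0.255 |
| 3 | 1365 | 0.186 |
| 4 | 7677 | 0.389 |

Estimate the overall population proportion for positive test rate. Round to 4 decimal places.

0.3099

Wₕ = Nₕ/N with N = 21063: 0.1788, 0.3919, 0.0648, 0.3645.
p̂_st = 0.1788·0.314 + 0.3919·0.255 + 0.0648·0.186 + 0.3645·0.389 ≈ 0.309920... → 0.3099.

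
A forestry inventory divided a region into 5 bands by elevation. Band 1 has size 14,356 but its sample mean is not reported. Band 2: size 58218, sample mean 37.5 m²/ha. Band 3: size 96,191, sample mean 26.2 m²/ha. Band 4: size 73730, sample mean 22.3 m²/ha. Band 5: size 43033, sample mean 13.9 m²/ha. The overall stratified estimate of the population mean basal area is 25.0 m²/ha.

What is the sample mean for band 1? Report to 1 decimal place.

13.4

N = 14356 + 58218 + 96191 + 73730 + 43033 = 285528.
Overall total = μ·N = 25.0·285528 = 7138200.
Subtract the known strata: 58218·37.5 + 96191·26.2 + 73730·22.3 + 43033·13.9 = 6945716.9.
Remaining total for band 1: 7138200 − 6945716.9 = 192483.1.
Divide by its size: 192483.1 / 14356 = 13.408... → 13.4.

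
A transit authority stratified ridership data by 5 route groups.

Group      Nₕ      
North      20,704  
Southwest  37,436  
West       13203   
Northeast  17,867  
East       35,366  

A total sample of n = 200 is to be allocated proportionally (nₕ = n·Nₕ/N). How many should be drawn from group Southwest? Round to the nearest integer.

N = 20704 + 37436 + 13203 + 17867 + 35366 = 124576.
n_Southwest = 200·37436/124576 = 60.101... → 60.

60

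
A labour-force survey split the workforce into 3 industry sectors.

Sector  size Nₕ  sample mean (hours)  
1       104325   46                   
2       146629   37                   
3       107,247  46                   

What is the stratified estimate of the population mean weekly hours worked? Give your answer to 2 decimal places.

N = 104325 + 146629 + 107247 = 358201.
Overall mean = Σ (Nₕ/N)·x̄ₕ — weight by population share, not a simple average.
Σ Nₕx̄ₕ = 104325·46 + 146629·37 + 107247·46 = 4798950 + 5425273 + 4933362 = 15157585.
Divide by N: 15157585 / 358201 = 42.3159... → 42.32.

42.32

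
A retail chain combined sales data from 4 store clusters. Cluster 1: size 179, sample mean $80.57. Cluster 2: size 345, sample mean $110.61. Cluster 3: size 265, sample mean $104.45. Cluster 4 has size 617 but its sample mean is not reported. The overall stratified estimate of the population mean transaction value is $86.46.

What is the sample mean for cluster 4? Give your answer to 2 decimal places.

N = 179 + 345 + 265 + 617 = 1406.
Overall total = μ·N = 86.46·1406 = 121562.76.
Subtract the known strata: 179·80.57 + 345·110.61 + 265·104.45 = 80261.73.
Remaining total for cluster 4: 121562.76 − 80261.73 = 41301.03.
Divide by its size: 41301.03 / 617 = 66.9385... → 66.94.

66.94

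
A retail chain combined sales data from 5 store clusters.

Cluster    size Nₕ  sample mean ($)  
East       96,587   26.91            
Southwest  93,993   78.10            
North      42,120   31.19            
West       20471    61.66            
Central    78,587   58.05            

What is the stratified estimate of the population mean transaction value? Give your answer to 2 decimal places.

N = 331758; weights Wₕ = Nₕ/N = (0.2911, 0.2833, 0.1270, 0.0617, 0.2369).
x̄_st = Σ Wₕ·x̄ₕ = 0.2911·26.91 + 0.2833·78.10 + 0.1270·31.19 + 0.0617·61.66 + 0.2369·58.05 ≈ 51.4771...
→ 51.48.

51.48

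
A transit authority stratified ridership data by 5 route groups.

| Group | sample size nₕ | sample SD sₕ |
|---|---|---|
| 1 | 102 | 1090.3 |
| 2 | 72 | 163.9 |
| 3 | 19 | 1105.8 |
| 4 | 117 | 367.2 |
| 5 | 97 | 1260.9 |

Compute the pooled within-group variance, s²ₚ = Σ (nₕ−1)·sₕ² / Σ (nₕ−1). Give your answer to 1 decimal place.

1: (102−1)·1090.3² = 101·1188754.09 = 120064163.09
2: (72−1)·163.9² = 71·26863.21 = 1907287.91
3: (19−1)·1105.8² = 18·1222793.64 = 22010285.52
4: (117−1)·367.2² = 116·134835.84 = 15640957.44
5: (97−1)·1260.9² = 96·1589868.81 = 152627405.76
Numerator = 312250099.72; denominator = Σ(nₕ−1) = 402.
s²ₚ = 312250099.72/402 = 776741.542... → 776741.5.

776741.5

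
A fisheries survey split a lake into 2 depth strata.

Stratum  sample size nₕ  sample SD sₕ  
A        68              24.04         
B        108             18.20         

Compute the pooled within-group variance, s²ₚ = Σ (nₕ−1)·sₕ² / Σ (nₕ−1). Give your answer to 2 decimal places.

426.23

A: (68−1)·24.04² = 67·577.9216 = 38720.7472
B: (108−1)·18.20² = 107·331.24 = 35442.68
Numerator = 74163.4272; denominator = Σ(nₕ−1) = 174.
s²ₚ = 74163.4272/174 = 426.2266... → 426.23.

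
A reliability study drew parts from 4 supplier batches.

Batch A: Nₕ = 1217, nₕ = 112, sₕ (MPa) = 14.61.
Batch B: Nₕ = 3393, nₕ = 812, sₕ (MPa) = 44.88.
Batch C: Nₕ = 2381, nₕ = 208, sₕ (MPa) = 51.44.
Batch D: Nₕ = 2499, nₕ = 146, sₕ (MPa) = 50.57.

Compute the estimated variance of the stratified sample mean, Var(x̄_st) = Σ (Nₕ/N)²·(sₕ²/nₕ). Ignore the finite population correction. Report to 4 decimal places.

N = 9490; Wₕ = Nₕ/N.
batch A: (1217/9490)²·14.61²/112 = 0.0313423
batch B: (3393/9490)²·44.88²/812 = 0.3170918
batch C: (2381/9490)²·51.44²/208 = 0.8008016
batch D: (2499/9490)²·50.57²/146 = 1.2145996
Sum = 2.3638353 → 2.3638.

2.3638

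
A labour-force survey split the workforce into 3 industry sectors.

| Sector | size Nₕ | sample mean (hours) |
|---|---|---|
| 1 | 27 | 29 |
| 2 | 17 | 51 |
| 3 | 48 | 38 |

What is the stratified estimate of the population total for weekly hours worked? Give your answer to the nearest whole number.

Population total = Σ Nₕ·x̄ₕ (each stratum's size times its mean).
27·29 + 17·51 + 48·38 = 783 + 867 + 1824 = 3474.

3474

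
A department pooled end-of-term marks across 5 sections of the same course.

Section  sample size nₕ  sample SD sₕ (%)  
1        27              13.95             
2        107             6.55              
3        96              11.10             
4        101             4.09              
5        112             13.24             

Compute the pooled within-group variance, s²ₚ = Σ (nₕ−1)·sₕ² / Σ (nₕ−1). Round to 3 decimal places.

96.902

Degrees of freedom: 26 + 106 + 95 + 100 + 111 = 438.
Σ(nₕ−1)sₕ² = 26·194.6025 + 106·42.9025 + 95·123.21 + 100·16.7281 + 111·175.2976 = 42443.1236.
s²ₚ = 42443.1236 / 438 = 96.90211... → 96.902.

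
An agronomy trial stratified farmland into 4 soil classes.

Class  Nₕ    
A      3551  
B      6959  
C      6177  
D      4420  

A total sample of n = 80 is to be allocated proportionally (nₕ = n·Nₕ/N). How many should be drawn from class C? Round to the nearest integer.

23

N = 3551 + 6959 + 6177 + 4420 = 21107.
n_C = 80·6177/21107 = 23.412... → 23.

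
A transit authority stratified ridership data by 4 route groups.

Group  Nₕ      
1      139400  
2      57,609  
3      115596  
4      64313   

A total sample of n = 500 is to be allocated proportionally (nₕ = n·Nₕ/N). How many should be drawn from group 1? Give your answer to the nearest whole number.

185

Share of group 1 = 139400/376918 = 0.36984.
Allocate 500 × 0.36984 = 184.921... → 185.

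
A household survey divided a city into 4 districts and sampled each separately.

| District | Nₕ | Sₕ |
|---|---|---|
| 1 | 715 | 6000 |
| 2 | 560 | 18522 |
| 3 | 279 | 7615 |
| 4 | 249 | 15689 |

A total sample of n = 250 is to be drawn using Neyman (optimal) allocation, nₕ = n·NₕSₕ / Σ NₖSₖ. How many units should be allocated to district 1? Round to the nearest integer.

1: NₕSₕ = 715·6000 = 4290000
2: NₕSₕ = 560·18522 = 10372320
3: NₕSₕ = 279·7615 = 2124585
4: NₕSₕ = 249·15689 = 3906561
Σ NₕSₕ = 20693466.
n_1 = 250·4290000/20693466 = 51.828... → 52.

52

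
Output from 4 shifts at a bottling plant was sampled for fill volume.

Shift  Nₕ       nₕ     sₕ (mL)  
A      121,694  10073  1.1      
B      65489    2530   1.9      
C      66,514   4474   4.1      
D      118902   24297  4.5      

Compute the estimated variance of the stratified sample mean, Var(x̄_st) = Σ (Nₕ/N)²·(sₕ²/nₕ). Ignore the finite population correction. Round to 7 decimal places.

N = 372599; Wₕ = Nₕ/N.
shift A: (121694/372599)²·1.1²/10073 = 0.0000128139
shift B: (65489/372599)²·1.9²/2530 = 0.0000440798
shift C: (66514/372599)²·4.1²/4474 = 0.0001197332
shift D: (118902/372599)²·4.5²/24297 = 0.0000848726
Sum = 0.0002614995 → 0.0002615.

0.0002615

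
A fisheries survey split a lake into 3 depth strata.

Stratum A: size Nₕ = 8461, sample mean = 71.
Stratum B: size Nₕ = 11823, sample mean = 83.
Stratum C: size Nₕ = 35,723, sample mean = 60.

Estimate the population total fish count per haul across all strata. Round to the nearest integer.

3725420

Population total = Σ Nₕ·x̄ₕ (each stratum's size times its mean).
8461·71 + 11823·83 + 35723·60 = 600731 + 981309 + 2143380 = 3725420.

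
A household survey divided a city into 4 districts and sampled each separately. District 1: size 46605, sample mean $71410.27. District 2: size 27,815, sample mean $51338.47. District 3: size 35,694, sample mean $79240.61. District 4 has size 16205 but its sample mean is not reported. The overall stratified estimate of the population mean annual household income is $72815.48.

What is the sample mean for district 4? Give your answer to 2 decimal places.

99568.60

N = 46605 + 27815 + 35694 + 16205 = 126319.
Overall total = μ·N = 72815.48·126319 = 9197978618.12.
Subtract the known strata: 46605·71410.27 + 27815·51338.47 + 35694·79240.61 = 7584469509.74.
Remaining total for district 4: 9197978618.12 − 7584469509.74 = 1613509108.38.
Divide by its size: 1613509108.38 / 16205 = 99568.5966... → 99568.60.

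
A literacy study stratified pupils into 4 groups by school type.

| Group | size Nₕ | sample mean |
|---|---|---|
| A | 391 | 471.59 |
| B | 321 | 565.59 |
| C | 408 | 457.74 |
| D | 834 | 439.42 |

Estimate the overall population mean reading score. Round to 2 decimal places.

N = 1954; weights Wₕ = Nₕ/N = (0.2001, 0.1643, 0.2088, 0.4268).
x̄_st = Σ Wₕ·x̄ₕ = 0.2001·471.59 + 0.1643·565.59 + 0.2088·457.74 + 0.4268·439.42 ≈ 470.4096...
→ 470.41.

470.41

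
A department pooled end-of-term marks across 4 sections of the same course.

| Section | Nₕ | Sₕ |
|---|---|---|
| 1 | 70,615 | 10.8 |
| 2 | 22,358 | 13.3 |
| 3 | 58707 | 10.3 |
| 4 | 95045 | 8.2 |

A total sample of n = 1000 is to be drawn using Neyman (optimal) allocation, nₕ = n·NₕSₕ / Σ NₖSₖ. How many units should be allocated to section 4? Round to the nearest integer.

Σ NₕSₕ = 70615·10.8 + 22358·13.3 + 58707·10.3 + 95045·8.2 = 2444054.5.
Share for 4: 779369/2444054.5 = 0.31888.
n_4 = 1000 × 0.31888 = 318.884... → 319.

319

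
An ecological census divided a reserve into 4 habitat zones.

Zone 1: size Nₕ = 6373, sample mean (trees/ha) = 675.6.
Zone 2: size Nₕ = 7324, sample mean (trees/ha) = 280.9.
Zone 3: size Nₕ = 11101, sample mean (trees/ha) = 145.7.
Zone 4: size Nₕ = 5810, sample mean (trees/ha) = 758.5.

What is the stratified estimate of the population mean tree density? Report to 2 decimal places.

404.71

x̄_st = (Σ Nₕx̄ₕ) / (Σ Nₕ) = (6373·675.6 + 7324·280.9 + 11101·145.7 + 5810·758.5) / 30608
= 12387211.1 / 30608 = 404.7050... → 404.71.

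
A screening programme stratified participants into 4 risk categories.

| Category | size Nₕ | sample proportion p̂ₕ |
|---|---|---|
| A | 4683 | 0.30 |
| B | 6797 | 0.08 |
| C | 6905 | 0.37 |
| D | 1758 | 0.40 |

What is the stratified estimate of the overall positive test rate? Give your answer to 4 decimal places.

N = 4683 + 6797 + 6905 + 1758 = 20143.
Overall proportion = Σ (Nₕ/N)·p̂ₕ.
Σ Nₕp̂ₕ = 1404.9 + 543.76 + 2554.85 + 703.2 = 5206.71.
5206.71 / 20143 = 0.258487... → 0.2585.

0.2585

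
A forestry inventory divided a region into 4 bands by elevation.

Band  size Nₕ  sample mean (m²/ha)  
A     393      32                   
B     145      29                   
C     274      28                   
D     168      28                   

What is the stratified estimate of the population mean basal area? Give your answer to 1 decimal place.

x̄_st = (Σ Nₕx̄ₕ) / (Σ Nₕ) = (393·32 + 145·29 + 274·28 + 168·28) / 980
= 29157 / 980 = 29.752... → 29.8.

29.8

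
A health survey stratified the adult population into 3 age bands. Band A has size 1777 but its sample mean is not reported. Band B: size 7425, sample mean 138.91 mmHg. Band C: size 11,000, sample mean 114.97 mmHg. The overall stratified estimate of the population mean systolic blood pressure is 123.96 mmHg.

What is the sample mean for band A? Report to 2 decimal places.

117.14

Σ Nₕx̄ₕ = N·μ, so 1777·x̄_A = 20202·123.96 − (7425·138.91 + 11000·114.97).
= 2504239.92 − 2296076.75 = 208163.17.
x̄_A = 208163.17 / 1777 = 117.1430... → 117.14.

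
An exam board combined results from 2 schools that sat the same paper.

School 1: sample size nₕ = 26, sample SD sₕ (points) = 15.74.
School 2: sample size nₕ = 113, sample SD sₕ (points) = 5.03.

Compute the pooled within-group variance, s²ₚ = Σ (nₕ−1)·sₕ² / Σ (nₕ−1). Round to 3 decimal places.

Degrees of freedom: 25 + 112 = 137.
Σ(nₕ−1)sₕ² = 25·247.7476 + 112·25.3009 = 9027.3908.
s²ₚ = 9027.3908 / 137 = 65.89336... → 65.893.

65.893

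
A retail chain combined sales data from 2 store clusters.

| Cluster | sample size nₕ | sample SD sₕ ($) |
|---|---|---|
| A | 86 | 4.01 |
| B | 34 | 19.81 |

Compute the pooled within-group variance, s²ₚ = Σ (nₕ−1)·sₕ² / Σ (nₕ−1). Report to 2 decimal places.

Degrees of freedom: 85 + 33 = 118.
Σ(nₕ−1)sₕ² = 85·16.0801 + 33·392.4361 = 14317.1998.
s²ₚ = 14317.1998 / 118 = 121.3322... → 121.33.

121.33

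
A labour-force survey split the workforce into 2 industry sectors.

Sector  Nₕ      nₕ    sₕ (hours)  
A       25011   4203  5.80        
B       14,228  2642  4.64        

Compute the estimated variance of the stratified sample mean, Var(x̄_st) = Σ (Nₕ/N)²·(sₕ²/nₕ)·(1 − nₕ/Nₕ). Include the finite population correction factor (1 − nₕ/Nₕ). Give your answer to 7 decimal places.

N = 39239; Wₕ = Nₕ/N.
sector A: (25011/39239)²·5.80²/4203·(1 − 4203/25011) = 0.0027053417
sector B: (14228/39239)²·4.64²/2642·(1 − 2642/14228) = 0.0008724583
Sum = 0.0035778000 → 0.0035778.

0.0035778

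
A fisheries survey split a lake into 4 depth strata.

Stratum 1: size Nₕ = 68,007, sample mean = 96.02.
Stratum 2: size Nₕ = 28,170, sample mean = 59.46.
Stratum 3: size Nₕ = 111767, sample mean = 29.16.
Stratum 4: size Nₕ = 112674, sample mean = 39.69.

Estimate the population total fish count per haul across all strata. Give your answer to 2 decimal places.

15936177.12

Population total = Σ Nₕ·x̄ₕ (each stratum's size times its mean).
68007·96.02 + 28170·59.46 + 111767·29.16 + 112674·39.69 = 6530032.14 + 1674988.2 + 3259125.72 + 4472031.06 = 15936177.12.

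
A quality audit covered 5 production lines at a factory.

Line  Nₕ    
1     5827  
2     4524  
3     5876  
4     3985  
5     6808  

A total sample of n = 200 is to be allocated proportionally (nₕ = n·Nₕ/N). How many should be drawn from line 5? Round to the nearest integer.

N = 5827 + 4524 + 5876 + 3985 + 6808 = 27020.
n_5 = 200·6808/27020 = 50.392... → 50.

50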